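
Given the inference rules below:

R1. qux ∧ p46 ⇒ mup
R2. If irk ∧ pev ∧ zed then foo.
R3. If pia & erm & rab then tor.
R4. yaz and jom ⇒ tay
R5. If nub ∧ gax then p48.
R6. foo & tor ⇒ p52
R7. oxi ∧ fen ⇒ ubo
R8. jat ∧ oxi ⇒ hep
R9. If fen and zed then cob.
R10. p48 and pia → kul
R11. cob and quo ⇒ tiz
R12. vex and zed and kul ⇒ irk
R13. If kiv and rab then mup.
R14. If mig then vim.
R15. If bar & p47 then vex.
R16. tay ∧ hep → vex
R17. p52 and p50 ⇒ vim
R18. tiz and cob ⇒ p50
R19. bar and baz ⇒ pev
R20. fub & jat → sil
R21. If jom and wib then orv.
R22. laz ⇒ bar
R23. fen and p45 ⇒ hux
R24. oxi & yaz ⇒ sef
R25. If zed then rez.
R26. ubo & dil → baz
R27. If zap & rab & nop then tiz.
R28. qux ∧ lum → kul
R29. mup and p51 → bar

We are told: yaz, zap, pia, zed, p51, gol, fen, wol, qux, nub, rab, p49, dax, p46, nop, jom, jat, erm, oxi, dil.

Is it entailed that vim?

Forward chaining from the given facts derives: mup, tor, tay, ubo, hep, cob, vex, sef, rez, baz, tiz, bar, p50, pev.
Rules concluding vim: R14 needs mig; R17 needs p52 — none of these are established.

No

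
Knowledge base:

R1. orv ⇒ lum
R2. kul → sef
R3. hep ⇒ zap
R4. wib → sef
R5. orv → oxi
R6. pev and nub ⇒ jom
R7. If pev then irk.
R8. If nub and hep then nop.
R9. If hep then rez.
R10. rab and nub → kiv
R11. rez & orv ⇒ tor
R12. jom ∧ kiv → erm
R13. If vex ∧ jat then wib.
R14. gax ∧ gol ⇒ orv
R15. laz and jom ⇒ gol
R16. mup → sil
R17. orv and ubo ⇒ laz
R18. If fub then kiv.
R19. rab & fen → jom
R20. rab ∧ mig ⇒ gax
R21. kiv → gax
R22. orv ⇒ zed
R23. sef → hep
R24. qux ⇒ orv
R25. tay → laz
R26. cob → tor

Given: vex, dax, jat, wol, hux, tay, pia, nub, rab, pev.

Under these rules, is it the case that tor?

Yes

jom  (by R6: pev, nub)
kiv  (by R10: rab, nub)
wib  (by R13: vex, jat)
gax  (by R21: kiv)
laz  (by R25: tay)
sef  (by R4: wib)
gol  (by R15: laz, jom)
hep  (by R23: sef)
rez  (by R9: hep)
orv  (by R14: gax, gol)
tor  (by R11: rez, orv)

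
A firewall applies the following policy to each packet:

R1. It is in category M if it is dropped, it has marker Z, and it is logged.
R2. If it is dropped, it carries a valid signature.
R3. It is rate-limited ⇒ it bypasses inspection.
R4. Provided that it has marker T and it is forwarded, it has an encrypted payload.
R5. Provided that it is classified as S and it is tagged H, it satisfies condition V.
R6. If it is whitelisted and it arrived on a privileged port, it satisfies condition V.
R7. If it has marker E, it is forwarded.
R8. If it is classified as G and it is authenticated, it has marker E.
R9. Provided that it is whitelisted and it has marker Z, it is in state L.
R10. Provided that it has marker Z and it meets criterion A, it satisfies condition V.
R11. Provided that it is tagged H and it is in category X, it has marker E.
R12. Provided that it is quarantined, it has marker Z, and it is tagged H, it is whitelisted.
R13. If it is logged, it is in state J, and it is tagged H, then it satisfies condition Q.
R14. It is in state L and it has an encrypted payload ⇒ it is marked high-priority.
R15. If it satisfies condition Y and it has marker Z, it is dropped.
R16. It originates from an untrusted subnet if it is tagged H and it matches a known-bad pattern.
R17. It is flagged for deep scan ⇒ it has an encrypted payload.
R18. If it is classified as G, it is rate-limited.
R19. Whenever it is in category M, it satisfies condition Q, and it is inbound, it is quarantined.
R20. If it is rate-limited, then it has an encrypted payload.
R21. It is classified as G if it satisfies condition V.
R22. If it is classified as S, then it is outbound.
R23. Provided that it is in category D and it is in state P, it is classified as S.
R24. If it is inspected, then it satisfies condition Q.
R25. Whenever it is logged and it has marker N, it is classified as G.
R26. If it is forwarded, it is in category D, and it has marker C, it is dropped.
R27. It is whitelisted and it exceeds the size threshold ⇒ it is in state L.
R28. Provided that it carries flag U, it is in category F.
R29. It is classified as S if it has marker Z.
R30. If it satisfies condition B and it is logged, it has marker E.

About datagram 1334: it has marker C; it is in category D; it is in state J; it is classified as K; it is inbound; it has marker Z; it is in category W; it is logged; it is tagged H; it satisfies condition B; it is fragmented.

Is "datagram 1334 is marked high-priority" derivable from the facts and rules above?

Yes

By R13 (it is logged, it is in state J, it is tagged H): it satisfies condition Q.
By R29 (it has marker Z): it is classified as S.
By R30 (it satisfies condition B, it is logged): it has marker E.
By R5 (it is classified as S, it is tagged H): it satisfies condition V.
By R7 (it has marker E): it is forwarded.
By R21 (it satisfies condition V): it is classified as G.
By R26 (it is forwarded, it is in category D, it has marker C): it is dropped.
By R1 (it is dropped, it has marker Z, it is logged): it is in category M.
By R18 (it is classified as G): it is rate-limited.
By R19 (it is in category M, it satisfies condition Q, it is inbound): it is quarantined.
By R20 (it is rate-limited): it has an encrypted payload.
By R12 (it is quarantined, it has marker Z, it is tagged H): it is whitelisted.
By R9 (it is whitelisted, it has marker Z): it is in state L.
By R14 (it is in state L, it has an encrypted payload): it is marked high-priority.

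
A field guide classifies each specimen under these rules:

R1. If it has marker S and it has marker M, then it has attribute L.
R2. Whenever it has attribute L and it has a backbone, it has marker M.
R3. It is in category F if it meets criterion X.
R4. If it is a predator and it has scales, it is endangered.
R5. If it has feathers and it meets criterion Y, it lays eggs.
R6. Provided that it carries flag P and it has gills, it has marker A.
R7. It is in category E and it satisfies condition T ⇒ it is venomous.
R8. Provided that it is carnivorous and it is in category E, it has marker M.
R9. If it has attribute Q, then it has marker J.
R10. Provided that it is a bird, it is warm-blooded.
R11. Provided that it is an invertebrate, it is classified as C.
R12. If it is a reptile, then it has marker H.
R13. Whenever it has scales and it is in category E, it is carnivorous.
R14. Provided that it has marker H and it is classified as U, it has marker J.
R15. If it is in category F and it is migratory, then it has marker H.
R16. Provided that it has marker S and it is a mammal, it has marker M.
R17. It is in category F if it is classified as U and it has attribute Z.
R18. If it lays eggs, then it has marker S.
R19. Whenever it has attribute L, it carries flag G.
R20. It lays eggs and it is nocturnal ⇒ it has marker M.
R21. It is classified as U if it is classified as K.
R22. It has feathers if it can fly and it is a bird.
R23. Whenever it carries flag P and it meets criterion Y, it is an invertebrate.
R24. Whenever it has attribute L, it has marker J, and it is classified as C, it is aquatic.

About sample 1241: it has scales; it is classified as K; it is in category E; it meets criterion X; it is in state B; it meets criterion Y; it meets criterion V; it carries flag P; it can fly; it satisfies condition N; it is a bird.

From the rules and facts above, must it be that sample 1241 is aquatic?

No

Forward chaining from the given facts derives: is in category F, is warm-blooded, is carnivorous, is classified as U, has feathers, is an invertebrate, lays eggs, has marker M, is classified as C, has marker S, has attribute L, carries flag G.
The only rule concluding "it is aquatic" is R24, which needs "it has marker J"; that is never established.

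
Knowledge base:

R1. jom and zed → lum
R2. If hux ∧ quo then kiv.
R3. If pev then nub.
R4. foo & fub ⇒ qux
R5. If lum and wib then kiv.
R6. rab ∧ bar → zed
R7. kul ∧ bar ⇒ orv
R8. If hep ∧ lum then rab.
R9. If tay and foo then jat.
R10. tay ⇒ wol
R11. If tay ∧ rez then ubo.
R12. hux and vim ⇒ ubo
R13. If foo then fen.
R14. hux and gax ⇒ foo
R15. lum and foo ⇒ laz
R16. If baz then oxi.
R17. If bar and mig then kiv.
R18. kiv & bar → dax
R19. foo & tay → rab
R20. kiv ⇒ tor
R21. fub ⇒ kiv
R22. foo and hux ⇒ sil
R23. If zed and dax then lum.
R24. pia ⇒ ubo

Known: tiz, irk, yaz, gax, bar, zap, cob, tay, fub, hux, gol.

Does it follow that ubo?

No

Forward chaining from the given facts derives: wol, foo, rab, kiv, sil, qux, zed, jat, fen, dax, tor, lum, laz.
Rules concluding ubo: R11 needs rez; R12 needs vim; R24 needs pia — none of these are established.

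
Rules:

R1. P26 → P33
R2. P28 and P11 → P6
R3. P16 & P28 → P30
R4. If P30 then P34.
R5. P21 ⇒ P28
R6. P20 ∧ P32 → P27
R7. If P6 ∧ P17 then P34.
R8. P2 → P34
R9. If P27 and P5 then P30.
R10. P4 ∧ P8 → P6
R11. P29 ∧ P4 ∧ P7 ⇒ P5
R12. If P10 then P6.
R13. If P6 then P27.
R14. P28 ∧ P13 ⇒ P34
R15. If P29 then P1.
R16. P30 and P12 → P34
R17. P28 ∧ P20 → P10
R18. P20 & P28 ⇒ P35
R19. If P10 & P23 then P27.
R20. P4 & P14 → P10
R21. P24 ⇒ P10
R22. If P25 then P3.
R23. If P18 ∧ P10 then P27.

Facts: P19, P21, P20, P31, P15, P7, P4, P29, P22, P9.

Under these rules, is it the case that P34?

Yes

P28  (by R5: P21)
P5  (by R11: P29, P4, P7)
P10  (by R17: P28, P20)
P6  (by R12: P10)
P27  (by R13: P6)
P30  (by R9: P27, P5)
P34  (by R4: P30)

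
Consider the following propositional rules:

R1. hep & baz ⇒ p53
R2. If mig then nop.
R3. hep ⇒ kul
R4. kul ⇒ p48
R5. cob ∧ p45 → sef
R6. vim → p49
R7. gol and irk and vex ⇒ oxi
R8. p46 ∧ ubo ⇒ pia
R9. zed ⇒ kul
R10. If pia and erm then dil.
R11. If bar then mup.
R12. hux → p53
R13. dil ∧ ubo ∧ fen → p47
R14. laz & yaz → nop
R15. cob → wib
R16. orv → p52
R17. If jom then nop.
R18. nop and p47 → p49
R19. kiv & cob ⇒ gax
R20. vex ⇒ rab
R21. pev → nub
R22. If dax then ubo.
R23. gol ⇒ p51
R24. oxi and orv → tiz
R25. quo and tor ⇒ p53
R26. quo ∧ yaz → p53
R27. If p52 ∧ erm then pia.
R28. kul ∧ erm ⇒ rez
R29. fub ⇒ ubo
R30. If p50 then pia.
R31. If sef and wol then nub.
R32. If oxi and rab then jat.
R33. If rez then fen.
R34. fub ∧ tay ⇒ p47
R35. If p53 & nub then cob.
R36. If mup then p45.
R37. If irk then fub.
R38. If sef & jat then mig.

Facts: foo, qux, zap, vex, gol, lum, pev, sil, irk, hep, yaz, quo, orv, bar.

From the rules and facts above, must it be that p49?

Forward chaining from the given facts derives: kul, p48, oxi, mup, p52, rab, nub, p51, tiz, p53, jat, cob, p45, fub, sef, wib, ubo, mig, nop.
Rules concluding p49: R6 needs vim; R18 needs p47 — none of these are established.

No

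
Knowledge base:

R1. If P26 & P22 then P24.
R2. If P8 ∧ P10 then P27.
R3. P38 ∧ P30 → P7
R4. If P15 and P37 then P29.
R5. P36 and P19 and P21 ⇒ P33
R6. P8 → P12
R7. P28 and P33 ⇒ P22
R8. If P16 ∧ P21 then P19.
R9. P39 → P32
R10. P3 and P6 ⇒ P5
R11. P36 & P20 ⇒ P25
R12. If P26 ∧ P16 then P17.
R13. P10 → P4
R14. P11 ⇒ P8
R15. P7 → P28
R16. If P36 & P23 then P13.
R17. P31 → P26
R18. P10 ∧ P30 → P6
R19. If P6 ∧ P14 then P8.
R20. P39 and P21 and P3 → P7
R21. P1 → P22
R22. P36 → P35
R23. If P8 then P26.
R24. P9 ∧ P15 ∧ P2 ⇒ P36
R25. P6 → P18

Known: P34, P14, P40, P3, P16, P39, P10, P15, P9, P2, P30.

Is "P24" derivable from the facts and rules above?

No

Forward chaining from the given facts derives: P32, P4, P6, P8, P26, P36, P18, P27, P12, P5, P17, P35.
The only rule concluding P24 is R1, which needs P22; that is never established.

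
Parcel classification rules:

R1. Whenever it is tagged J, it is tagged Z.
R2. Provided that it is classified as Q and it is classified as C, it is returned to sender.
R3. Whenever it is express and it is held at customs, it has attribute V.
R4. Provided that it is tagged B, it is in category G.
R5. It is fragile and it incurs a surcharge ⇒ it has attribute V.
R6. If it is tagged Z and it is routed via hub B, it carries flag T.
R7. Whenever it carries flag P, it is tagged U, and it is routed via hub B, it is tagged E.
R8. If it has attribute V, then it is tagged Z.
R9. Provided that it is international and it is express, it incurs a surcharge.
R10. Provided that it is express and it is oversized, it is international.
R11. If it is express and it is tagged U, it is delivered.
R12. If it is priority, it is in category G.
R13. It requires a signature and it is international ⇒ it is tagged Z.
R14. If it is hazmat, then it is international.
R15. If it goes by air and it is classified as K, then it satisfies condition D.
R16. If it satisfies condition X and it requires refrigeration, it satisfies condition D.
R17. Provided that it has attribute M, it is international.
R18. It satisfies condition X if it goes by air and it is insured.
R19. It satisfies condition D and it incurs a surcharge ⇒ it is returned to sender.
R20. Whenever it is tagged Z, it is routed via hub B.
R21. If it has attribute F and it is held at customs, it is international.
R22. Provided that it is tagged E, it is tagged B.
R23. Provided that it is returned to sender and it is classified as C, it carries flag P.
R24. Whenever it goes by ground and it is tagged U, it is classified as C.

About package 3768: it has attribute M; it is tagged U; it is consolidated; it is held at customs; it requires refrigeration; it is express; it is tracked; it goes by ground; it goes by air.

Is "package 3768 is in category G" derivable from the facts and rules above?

No

Forward chaining from the given facts derives: has attribute V, is tagged Z, is delivered, is international, is routed via hub B, is classified as C, carries flag T, incurs a surcharge.
Rules concluding "it is in category G": R4 needs "it is tagged B"; R12 needs "it is priority" — none of these are established.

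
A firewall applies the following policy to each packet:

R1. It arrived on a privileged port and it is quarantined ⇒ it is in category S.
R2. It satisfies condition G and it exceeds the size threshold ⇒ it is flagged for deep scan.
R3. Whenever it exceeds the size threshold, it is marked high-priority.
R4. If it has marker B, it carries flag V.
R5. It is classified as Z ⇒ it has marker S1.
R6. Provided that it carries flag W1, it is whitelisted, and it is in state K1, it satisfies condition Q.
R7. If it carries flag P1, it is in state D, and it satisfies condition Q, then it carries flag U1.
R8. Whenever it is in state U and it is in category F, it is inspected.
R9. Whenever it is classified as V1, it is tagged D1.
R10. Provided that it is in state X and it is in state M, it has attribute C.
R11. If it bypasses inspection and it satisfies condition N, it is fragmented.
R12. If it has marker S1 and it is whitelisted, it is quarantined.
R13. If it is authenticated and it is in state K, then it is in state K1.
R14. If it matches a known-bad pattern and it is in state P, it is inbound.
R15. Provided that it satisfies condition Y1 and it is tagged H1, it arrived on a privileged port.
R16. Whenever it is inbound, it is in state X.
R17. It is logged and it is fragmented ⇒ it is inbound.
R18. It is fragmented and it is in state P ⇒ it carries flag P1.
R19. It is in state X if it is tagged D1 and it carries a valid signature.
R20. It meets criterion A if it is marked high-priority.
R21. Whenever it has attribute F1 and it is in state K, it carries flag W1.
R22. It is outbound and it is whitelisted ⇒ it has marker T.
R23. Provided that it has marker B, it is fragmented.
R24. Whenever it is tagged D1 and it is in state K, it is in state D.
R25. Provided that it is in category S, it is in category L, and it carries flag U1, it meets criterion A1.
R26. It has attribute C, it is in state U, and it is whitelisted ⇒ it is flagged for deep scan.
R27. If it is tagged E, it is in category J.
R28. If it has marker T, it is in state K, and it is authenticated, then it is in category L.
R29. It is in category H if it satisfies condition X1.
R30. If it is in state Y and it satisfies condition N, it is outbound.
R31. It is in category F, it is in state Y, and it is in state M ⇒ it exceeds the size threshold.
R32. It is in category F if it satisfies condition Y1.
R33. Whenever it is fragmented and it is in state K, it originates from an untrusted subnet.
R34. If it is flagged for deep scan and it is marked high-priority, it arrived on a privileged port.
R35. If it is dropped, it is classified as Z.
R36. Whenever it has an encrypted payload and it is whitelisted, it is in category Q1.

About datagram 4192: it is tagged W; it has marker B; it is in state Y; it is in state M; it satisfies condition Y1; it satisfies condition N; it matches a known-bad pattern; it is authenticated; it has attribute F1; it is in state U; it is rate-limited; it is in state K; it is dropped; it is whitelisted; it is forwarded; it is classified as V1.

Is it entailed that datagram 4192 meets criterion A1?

No

Forward chaining from the given facts derives: carries flag V, is tagged D1, is in state K1, carries flag W1, is fragmented, is in state D, is outbound, is in category F, originates from an untrusted subnet, is classified as Z, has marker S1, satisfies condition Q, is inspected, is quarantined, has marker T, is in category L, exceeds the size threshold, is marked high-priority, meets criterion A.
The only rule concluding "it meets criterion A1" is R25, which needs "it is in category S"; that is never established.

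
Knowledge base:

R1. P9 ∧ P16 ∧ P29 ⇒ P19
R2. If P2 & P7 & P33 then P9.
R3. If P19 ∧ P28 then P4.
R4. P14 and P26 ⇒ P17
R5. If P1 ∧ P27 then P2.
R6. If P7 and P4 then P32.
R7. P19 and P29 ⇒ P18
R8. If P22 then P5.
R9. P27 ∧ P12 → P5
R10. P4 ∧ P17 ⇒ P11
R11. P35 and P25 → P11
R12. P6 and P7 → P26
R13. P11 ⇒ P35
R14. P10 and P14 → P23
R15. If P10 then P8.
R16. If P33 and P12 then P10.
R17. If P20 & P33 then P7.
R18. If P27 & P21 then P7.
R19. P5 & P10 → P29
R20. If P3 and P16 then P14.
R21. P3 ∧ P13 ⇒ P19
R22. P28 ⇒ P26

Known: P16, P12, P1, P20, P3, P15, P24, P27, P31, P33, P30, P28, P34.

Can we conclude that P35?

P2  (by R5: P1, P27)
P5  (by R9: P27, P12)
P10  (by R16: P33, P12)
P7  (by R17: P20, P33)
P29  (by R19: P5, P10)
P14  (by R20: P3, P16)
P26  (by R22: P28)
P9  (by R2: P2, P7, P33)
P17  (by R4: P14, P26)
P19  (by R1: P9, P16, P29)
P4  (by R3: P19, P28)
P11  (by R10: P4, P17)
P35  (by R13: P11)

Yes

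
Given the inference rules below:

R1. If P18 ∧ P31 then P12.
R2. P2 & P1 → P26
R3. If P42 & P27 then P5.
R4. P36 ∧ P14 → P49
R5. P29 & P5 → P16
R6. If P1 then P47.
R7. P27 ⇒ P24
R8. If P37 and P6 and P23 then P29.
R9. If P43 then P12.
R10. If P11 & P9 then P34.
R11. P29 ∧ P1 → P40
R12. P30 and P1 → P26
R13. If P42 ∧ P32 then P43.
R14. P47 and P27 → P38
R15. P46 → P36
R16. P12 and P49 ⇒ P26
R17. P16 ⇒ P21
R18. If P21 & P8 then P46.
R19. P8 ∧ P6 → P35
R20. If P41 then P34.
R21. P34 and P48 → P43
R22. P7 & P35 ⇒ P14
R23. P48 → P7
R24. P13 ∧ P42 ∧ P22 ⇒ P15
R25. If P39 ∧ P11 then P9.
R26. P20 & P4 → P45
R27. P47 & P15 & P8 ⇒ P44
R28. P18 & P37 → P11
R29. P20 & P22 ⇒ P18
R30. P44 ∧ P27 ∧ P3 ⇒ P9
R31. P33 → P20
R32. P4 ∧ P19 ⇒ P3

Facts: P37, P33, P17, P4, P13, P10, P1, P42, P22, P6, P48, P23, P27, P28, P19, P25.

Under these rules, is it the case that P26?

No

Forward chaining from the given facts derives: P5, P47, P24, P29, P40, P38, P7, P15, P20, P3, P16, P21, P45, P18, P11.
Rules concluding P26: R2 needs P2; R12 needs P30; R16 needs P12 — none of these are established.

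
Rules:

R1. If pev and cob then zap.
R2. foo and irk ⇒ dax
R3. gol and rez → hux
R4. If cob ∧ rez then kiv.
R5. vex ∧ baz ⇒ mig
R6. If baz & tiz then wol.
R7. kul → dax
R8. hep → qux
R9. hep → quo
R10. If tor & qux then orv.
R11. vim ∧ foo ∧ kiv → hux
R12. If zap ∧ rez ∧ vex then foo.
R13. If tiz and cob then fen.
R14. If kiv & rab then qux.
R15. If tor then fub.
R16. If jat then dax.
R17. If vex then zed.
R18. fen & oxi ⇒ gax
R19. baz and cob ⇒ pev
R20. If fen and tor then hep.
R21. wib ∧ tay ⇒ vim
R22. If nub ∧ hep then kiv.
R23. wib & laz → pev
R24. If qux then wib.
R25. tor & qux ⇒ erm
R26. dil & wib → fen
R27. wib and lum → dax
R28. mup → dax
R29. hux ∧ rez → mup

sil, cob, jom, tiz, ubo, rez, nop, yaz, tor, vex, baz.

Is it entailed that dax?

No

Forward chaining from the given facts derives: kiv, mig, wol, fen, fub, zed, pev, hep, zap, qux, quo, orv, foo, wib, erm.
Rules concluding dax: R2 needs irk; R7 needs kul; R16 needs jat; R27 needs lum; R28 needs mup — none of these are established.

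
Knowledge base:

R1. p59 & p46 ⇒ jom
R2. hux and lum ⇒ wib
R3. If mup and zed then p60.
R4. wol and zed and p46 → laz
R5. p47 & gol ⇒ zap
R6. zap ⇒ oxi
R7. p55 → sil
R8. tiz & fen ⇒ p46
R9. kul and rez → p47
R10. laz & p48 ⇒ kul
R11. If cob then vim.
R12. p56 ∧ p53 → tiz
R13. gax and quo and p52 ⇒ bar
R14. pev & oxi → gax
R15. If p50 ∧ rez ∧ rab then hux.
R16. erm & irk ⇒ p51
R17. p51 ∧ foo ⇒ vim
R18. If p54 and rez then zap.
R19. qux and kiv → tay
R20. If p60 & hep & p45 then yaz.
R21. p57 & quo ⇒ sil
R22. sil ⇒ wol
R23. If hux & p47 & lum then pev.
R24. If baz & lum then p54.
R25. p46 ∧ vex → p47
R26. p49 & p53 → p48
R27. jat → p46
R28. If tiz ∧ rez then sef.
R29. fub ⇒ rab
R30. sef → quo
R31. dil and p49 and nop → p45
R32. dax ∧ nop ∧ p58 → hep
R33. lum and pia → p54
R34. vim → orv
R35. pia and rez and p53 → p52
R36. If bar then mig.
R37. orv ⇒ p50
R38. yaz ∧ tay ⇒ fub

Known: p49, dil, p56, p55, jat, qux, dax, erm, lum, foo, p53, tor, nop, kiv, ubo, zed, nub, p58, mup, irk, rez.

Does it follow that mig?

No

Forward chaining from the given facts derives: p60, sil, tiz, p51, vim, tay, wol, p48, p46, sef, quo, p45, hep, orv, p50, laz, kul, yaz, fub, p47, rab, hux, pev, wib.
The only rule concluding mig is R36, which needs bar; that is never established.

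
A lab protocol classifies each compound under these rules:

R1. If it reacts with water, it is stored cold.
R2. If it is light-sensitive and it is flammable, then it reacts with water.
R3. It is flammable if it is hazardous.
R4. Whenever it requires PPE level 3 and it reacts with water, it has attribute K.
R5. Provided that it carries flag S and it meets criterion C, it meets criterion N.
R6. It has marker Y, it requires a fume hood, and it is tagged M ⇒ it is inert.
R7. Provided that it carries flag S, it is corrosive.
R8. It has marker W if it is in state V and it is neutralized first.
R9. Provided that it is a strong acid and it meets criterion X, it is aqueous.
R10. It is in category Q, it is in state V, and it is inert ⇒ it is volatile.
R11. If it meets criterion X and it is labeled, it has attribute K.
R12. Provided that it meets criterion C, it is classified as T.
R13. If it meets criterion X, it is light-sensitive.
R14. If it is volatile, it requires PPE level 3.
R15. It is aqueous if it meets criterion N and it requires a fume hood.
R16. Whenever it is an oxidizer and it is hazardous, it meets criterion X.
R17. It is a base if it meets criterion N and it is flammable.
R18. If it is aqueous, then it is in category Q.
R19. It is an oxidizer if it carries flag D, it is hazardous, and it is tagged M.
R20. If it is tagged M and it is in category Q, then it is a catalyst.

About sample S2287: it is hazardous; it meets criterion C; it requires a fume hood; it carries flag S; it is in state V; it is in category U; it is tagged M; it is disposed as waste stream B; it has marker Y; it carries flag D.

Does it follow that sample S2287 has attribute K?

By R3 (it is hazardous): it is flammable.
By R5 (it carries flag S, it meets criterion C): it meets criterion N.
By R6 (it has marker Y, it requires a fume hood, it is tagged M): it is inert.
By R15 (it meets criterion N, it requires a fume hood): it is aqueous.
By R18 (it is aqueous): it is in category Q.
By R19 (it carries flag D, it is hazardous, it is tagged M): it is an oxidizer.
By R10 (it is in category Q, it is in state V, it is inert): it is volatile.
By R14 (it is volatile): it requires PPE level 3.
By R16 (it is an oxidizer, it is hazardous): it meets criterion X.
By R13 (it meets criterion X): it is light-sensitive.
By R2 (it is light-sensitive, it is flammable): it reacts with water.
By R4 (it requires PPE level 3, it reacts with water): it has attribute K.

Yes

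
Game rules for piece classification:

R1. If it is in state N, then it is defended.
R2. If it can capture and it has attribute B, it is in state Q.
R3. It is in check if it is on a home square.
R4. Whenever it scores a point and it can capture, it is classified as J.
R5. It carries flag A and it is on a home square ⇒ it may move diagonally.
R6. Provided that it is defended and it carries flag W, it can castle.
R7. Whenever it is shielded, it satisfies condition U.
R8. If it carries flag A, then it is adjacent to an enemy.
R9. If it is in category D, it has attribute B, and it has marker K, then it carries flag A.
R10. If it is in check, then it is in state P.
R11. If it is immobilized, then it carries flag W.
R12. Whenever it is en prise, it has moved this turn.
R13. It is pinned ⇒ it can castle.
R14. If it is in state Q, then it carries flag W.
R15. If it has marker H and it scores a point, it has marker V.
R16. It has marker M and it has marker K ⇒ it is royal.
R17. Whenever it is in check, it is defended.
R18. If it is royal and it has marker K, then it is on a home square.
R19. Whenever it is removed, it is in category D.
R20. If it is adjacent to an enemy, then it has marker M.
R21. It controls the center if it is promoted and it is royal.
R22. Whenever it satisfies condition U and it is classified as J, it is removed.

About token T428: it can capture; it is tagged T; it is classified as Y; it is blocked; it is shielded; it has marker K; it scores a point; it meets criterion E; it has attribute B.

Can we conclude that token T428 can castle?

By R2 (it can capture, it has attribute B): it is in state Q.
By R4 (it scores a point, it can capture): it is classified as J.
By R7 (it is shielded): it satisfies condition U.
By R14 (it is in state Q): it carries flag W.
By R22 (it satisfies condition U, it is classified as J): it is removed.
By R19 (it is removed): it is in category D.
By R9 (it is in category D, it has attribute B, it has marker K): it carries flag A.
By R8 (it carries flag A): it is adjacent to an enemy.
By R20 (it is adjacent to an enemy): it has marker M.
By R16 (it has marker M, it has marker K): it is royal.
By R18 (it is royal, it has marker K): it is on a home square.
By R3 (it is on a home square): it is in check.
By R17 (it is in check): it is defended.
By R6 (it is defended, it carries flag W): it can castle.

Yes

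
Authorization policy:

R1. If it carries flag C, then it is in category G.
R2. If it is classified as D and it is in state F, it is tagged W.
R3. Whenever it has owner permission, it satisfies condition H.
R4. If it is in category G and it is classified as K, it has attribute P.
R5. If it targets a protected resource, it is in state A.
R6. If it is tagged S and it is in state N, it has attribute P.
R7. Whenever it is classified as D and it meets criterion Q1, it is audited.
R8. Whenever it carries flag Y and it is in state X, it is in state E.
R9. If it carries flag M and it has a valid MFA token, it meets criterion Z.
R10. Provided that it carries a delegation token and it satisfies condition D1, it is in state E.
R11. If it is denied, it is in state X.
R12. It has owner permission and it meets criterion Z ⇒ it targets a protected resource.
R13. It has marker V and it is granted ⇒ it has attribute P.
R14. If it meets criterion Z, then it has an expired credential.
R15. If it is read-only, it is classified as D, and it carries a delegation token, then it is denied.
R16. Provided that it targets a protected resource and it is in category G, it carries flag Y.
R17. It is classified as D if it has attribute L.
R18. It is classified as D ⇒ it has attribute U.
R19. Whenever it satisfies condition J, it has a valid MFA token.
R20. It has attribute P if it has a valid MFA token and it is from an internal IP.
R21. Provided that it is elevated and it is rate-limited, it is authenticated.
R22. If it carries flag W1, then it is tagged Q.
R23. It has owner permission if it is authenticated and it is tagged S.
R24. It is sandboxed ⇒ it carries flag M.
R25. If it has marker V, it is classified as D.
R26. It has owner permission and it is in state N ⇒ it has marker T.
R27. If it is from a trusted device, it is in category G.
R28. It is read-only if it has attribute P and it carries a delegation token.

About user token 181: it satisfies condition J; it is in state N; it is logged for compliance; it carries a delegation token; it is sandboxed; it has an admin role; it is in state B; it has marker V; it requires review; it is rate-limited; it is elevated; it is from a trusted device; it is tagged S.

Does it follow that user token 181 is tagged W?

No

Forward chaining from the given facts derives: has attribute P, has a valid MFA token, is authenticated, has owner permission, carries flag M, is classified as D, has marker T, is in category G, is read-only, satisfies condition H, meets criterion Z, targets a protected resource, has an expired credential, is denied, carries flag Y, has attribute U, is in state A, is in state X, is in state E.
The only rule concluding "it is tagged W" is R2, which needs "it is in state F"; that is never established.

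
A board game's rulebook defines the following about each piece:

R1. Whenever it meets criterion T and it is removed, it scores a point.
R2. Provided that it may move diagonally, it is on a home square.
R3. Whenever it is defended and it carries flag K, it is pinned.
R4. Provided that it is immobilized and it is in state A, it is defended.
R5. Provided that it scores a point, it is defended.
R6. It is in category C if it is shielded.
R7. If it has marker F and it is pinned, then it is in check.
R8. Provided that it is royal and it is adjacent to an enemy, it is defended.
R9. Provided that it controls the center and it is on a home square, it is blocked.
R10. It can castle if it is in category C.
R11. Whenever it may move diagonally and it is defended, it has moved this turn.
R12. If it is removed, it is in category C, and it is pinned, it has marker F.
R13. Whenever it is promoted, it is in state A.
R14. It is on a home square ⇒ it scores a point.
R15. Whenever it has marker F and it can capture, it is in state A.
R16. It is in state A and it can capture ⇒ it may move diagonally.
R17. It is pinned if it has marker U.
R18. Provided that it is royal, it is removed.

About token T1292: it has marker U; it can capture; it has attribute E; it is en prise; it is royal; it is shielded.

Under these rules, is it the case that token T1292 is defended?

Yes

By R6 (it is shielded): it is in category C.
By R17 (it has marker U): it is pinned.
By R18 (it is royal): it is removed.
By R12 (it is removed, it is in category C, it is pinned): it has marker F.
By R15 (it has marker F, it can capture): it is in state A.
By R16 (it is in state A, it can capture): it may move diagonally.
By R2 (it may move diagonally): it is on a home square.
By R14 (it is on a home square): it scores a point.
By R5 (it scores a point): it is defended.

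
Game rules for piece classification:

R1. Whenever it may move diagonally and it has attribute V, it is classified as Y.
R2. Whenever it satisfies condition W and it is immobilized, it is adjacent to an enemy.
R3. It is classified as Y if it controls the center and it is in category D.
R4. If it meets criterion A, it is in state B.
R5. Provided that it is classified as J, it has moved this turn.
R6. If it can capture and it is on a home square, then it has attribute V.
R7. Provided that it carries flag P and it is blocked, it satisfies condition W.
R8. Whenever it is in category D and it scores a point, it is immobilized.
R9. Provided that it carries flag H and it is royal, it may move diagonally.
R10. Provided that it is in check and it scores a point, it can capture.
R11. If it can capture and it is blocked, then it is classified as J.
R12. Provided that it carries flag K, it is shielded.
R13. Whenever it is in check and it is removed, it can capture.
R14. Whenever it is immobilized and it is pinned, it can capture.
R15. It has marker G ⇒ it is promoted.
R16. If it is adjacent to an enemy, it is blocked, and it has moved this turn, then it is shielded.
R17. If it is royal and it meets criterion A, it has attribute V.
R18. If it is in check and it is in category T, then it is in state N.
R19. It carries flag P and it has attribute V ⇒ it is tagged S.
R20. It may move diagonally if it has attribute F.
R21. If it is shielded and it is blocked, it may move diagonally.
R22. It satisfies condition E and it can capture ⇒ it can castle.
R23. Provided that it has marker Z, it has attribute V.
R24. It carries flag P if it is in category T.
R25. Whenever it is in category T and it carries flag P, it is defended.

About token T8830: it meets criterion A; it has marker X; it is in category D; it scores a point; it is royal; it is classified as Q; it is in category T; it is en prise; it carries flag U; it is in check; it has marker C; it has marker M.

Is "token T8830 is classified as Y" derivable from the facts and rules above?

Forward chaining from the given facts derives: is in state B, is immobilized, can capture, has attribute V, is in state N, carries flag P, is defended, is tagged S.
Rules concluding "it is classified as Y": R1 needs "it may move diagonally"; R3 needs "it controls the center" — none of these are established.

No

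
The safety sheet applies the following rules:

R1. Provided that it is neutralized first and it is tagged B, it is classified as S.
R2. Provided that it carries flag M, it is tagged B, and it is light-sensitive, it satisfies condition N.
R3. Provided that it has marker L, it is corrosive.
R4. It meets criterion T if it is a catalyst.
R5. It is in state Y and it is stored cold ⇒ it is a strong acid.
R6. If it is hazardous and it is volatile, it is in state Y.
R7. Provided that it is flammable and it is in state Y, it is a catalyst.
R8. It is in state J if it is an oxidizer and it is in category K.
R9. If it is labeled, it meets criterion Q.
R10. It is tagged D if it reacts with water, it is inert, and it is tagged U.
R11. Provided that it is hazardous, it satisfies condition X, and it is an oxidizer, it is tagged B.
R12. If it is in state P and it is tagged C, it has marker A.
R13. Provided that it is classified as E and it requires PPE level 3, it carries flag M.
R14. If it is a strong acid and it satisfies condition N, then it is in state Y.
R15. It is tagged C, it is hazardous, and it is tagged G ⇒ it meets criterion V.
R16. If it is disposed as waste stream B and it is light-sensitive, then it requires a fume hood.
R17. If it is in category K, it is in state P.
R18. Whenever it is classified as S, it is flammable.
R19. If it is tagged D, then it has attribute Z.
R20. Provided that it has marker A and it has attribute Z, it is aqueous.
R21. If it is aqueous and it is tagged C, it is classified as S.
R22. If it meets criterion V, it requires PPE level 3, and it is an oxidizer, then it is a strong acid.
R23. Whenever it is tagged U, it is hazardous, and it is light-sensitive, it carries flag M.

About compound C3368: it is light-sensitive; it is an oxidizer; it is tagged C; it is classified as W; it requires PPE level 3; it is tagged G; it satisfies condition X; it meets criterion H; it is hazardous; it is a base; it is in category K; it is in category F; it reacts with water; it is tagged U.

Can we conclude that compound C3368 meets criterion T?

No

Forward chaining from the given facts derives: is in state J, is tagged B, meets criterion V, is in state P, is a strong acid, carries flag M, satisfies condition N, has marker A, is in state Y.
The only rule concluding "it meets criterion T" is R4, which needs "it is a catalyst"; that is never established.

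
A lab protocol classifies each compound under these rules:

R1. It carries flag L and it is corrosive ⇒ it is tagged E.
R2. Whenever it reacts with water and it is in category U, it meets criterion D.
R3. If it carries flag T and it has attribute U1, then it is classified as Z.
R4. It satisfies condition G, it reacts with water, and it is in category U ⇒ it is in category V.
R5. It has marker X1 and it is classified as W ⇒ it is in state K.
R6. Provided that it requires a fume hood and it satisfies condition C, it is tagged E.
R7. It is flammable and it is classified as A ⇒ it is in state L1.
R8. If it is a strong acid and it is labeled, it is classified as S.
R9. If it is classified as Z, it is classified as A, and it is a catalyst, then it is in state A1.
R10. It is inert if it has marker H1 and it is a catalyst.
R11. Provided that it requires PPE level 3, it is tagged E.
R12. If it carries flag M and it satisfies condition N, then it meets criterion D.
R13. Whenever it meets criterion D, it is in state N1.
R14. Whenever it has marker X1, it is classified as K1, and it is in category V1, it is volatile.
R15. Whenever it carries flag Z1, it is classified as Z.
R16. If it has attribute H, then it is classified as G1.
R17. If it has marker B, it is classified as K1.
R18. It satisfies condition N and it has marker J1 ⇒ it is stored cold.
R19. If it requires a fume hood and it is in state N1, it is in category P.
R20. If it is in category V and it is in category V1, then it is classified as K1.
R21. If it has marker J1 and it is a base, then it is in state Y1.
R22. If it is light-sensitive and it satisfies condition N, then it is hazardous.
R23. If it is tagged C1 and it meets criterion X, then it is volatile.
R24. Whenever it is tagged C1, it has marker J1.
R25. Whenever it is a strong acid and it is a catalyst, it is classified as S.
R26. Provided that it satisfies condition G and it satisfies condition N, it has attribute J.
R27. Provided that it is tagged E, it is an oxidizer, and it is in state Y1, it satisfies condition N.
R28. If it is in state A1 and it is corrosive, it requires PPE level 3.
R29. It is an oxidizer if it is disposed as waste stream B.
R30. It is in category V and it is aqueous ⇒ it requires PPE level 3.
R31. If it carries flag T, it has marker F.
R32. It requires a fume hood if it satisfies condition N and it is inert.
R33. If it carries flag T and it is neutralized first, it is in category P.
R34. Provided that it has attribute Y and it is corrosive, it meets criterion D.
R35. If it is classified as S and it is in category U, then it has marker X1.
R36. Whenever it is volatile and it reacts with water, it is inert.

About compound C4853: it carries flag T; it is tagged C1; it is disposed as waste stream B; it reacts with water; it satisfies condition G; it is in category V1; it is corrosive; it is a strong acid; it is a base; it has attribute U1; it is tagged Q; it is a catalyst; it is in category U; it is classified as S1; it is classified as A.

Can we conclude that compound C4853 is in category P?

Yes

By R2 (it reacts with water, it is in category U): it meets criterion D.
By R3 (it carries flag T, it has attribute U1): it is classified as Z.
By R4 (it satisfies condition G, it reacts with water, it is in category U): it is in category V.
By R9 (it is classified as Z, it is classified as A, it is a catalyst): it is in state A1.
By R13 (it meets criterion D): it is in state N1.
By R20 (it is in category V, it is in category V1): it is classified as K1.
By R24 (it is tagged C1): it has marker J1.
By R25 (it is a strong acid, it is a catalyst): it is classified as S.
By R28 (it is in state A1, it is corrosive): it requires PPE level 3.
By R29 (it is disposed as waste stream B): it is an oxidizer.
By R35 (it is classified as S, it is in category U): it has marker X1.
By R11 (it requires PPE level 3): it is tagged E.
By R14 (it has marker X1, it is classified as K1, it is in category V1): it is volatile.
By R21 (it has marker J1, it is a base): it is in state Y1.
By R27 (it is tagged E, it is an oxidizer, it is in state Y1): it satisfies condition N.
By R36 (it is volatile, it reacts with water): it is inert.
By R32 (it satisfies condition N, it is inert): it requires a fume hood.
By R19 (it requires a fume hood, it is in state N1): it is in category P.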